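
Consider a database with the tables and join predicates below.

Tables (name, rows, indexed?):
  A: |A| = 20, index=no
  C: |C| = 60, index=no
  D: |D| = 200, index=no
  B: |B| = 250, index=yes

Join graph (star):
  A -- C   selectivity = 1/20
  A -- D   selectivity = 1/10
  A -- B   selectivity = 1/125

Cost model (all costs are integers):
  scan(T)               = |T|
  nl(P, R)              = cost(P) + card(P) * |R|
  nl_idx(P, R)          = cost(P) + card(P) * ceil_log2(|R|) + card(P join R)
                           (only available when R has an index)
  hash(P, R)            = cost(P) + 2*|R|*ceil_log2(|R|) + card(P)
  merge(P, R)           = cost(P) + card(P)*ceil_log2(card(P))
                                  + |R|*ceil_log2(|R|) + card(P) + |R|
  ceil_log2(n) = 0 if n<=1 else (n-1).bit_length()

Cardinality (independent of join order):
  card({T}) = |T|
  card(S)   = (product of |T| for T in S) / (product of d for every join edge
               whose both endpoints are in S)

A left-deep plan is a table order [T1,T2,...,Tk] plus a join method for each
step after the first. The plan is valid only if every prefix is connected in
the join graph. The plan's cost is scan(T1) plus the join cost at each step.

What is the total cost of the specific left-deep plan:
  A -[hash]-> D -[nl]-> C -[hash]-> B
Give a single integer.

32440

step 1: scan A: cost=20, card=20
step 2: join D via hash
    card(P join D) = 20*200/(10) = 400
    cost = 20 + 2*200*8 + 20 = 3240
step 3: join C via nl
    card(P join C) = 400*60/(20) = 1200
    cost = 3240 + 400*60 = 27240
step 4: join B via hash
    card(P join B) = 1200*250/(125) = 2400
    cost = 27240 + 2*250*8 + 1200 = 32440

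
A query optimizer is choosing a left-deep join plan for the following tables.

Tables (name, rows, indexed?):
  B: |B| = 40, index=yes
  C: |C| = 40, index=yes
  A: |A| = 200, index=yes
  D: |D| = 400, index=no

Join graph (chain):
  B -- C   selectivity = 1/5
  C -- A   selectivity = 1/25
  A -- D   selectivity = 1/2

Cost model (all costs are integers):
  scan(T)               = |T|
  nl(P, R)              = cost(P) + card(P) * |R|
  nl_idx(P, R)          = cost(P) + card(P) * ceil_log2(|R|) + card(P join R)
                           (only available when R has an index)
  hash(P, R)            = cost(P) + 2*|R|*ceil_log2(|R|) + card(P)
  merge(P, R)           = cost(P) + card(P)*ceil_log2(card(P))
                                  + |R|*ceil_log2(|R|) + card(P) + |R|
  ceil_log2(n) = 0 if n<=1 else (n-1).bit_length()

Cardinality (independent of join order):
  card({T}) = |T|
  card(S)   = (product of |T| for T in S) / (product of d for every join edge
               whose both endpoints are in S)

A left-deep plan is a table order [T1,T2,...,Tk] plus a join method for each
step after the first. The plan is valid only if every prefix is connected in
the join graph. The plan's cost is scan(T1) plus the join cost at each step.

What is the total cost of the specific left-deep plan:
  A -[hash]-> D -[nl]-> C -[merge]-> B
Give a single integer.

2695880

step 1: scan A: cost=200, card=200
step 2: join D via hash
    card(P join D) = 200*400/(2) = 40000
    cost = 200 + 2*400*9 + 200 = 7600
step 3: join C via nl
    card(P join C) = 40000*40/(25) = 64000
    cost = 7600 + 40000*40 = 1607600
step 4: join B via merge
    card(P join B) = 64000*40/(5) = 512000
    cost = 1607600 + 64000*16 + 40*6 + 64000 + 40 = 2695880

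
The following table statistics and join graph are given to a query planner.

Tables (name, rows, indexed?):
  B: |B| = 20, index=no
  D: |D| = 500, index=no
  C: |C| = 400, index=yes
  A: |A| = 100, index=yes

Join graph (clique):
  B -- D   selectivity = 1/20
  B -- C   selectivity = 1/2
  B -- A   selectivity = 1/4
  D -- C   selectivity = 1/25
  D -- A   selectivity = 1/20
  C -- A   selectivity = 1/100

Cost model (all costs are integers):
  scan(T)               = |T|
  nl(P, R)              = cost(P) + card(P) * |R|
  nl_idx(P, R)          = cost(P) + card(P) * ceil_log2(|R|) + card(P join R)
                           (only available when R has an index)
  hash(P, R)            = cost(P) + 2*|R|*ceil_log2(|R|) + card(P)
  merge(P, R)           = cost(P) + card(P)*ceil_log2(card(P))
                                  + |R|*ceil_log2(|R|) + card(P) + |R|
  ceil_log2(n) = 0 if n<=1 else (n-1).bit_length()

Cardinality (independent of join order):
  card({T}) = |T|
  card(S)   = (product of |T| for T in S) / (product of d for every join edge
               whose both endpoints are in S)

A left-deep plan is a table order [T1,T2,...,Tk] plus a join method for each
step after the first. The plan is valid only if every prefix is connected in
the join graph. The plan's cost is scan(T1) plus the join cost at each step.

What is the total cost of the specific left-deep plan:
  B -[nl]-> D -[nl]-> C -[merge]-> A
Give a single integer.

262820

step 1: scan B: cost=20, card=20
step 2: join D via nl
    card(P join D) = 20*500/(20) = 500
    cost = 20 + 20*500 = 10020
step 3: join C via nl
    card(P join C) = 500*400/(2*25) = 4000
    cost = 10020 + 500*400 = 210020
step 4: join A via merge
    card(P join A) = 4000*100/(4*20*100) = 50
    cost = 210020 + 4000*12 + 100*7 + 4000 + 100 = 262820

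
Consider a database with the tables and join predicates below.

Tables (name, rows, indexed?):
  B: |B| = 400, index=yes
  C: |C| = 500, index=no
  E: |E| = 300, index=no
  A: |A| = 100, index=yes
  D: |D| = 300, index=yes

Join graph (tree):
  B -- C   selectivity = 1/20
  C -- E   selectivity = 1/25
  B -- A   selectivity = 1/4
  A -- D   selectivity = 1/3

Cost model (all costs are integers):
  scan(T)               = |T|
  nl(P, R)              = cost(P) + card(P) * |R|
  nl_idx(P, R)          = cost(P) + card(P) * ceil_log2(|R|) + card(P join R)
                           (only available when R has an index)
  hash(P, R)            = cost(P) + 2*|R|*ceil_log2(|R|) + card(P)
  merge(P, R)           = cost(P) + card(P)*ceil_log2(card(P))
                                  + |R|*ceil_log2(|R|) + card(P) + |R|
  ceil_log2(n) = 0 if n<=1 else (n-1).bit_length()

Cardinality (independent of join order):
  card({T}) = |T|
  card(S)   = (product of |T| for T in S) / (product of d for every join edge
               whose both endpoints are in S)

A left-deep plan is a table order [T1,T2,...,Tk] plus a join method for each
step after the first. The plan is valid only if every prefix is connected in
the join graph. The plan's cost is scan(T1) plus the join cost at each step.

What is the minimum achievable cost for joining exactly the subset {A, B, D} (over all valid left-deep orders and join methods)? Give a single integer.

Selinger DP over subsets of {A,B,D}:
  {B}: scan cost=400, card=400
  {A}: scan cost=100, card=100
  {D}: scan cost=300, card=300
  {AB}: card=10000; try (A,hash)→2200, (B,merge)→4900, (A,merge)→5200, (B,hash)→7400, (B,nl_idx)→11000, (A,nl_idx)→13200 …(+2); best=2200 via (A,hash)
  {AD}: card=10000; try (A,hash)→2000, (D,merge)→3900, (A,merge)→4100, (D,hash)→5600, (D,nl_idx)→11000, (A,nl_idx)→12400 …(+2); best=2000 via (A,hash)
  {ABD}: card=1000000; try (D,hash)→17600, (B,hash)→19200, (D,merge)→155200, (B,merge)→156000, (B,nl_idx)→1092000, (D,nl_idx)→1092200 …(+2); best=17600 via (D,hash)

17600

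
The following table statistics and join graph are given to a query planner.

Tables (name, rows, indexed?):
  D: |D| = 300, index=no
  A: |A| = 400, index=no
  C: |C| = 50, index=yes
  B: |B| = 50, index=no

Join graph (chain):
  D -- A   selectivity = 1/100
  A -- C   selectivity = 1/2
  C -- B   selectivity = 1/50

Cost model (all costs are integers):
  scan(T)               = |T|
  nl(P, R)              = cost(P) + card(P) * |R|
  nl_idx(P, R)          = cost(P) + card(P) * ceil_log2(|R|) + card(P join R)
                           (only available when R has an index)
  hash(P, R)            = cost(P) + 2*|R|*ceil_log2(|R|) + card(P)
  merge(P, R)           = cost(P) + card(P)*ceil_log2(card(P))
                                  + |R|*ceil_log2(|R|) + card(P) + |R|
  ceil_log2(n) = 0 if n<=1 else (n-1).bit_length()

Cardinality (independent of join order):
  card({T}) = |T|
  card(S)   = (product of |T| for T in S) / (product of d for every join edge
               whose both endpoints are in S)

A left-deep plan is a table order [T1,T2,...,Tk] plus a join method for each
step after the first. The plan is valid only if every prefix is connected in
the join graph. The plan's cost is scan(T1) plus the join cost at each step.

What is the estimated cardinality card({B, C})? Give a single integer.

50

Tables in S: B(50), C(50)
Edges inside S: C-B(d=50)
numerator = 50 * 50 = 2500
denominator = 50 = 50
card(S) = 2500 / 50 = 50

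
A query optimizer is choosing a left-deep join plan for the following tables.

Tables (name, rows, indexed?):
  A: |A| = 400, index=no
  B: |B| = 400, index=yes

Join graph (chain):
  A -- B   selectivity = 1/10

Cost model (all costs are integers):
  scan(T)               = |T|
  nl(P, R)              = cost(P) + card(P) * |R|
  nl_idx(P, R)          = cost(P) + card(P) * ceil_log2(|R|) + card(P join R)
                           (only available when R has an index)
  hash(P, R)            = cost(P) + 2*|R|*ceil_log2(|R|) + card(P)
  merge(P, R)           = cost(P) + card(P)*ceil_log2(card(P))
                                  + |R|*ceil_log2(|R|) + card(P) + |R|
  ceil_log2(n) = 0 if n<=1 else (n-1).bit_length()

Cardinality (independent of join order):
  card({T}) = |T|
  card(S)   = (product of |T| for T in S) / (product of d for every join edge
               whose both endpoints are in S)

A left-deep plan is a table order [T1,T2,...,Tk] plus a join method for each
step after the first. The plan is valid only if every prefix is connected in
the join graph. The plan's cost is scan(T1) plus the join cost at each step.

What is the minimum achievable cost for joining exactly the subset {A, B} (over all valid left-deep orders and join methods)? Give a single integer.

Selinger DP over subsets of {A,B}:
  {A}: scan cost=400, card=400
  {B}: scan cost=400, card=400
  {AB}: card=16000; try (B,hash)→8000, (A,hash)→8000, (B,merge)→8400, (A,merge)→8400, (B,nl_idx)→20000, (B,nl)→160400 …(+1); best=8000 via (B,hash)

8000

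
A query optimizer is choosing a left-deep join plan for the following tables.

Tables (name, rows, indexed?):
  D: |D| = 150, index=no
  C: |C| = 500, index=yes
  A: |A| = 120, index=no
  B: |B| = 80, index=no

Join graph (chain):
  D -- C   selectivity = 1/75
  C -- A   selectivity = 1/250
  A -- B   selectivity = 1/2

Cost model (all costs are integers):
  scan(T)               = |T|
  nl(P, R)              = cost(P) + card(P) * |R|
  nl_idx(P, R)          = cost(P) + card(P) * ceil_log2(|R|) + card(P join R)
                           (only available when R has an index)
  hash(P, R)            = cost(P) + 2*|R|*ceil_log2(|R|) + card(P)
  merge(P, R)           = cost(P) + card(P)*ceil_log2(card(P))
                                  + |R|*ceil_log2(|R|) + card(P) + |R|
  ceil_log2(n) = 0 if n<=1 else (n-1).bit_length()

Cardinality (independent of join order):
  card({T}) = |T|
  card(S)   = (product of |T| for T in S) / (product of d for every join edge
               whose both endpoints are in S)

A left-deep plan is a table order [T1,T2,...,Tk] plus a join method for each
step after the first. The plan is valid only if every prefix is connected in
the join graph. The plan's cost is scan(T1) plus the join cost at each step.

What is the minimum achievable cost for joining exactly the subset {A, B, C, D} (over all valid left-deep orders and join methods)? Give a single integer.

5680

Selinger DP over subsets of {A,B,C,D}:
  {D}: scan cost=150, card=150
  {C}: scan cost=500, card=500
  {A}: scan cost=120, card=120
  {B}: scan cost=80, card=80
  {CD}: card=1000; try (C,nl_idx)→2500, (D,hash)→3400, (C,merge)→6500, (D,merge)→6850, (C,hash)→9300, (C,nl)→75150 …(+1); best=2500 via (C,nl_idx)
  {AC}: card=240; try (C,nl_idx)→1440, (A,hash)→2680, (C,merge)→6080, (A,merge)→6460, (C,hash)→9240, (C,nl)→60120 …(+1); best=1440 via (C,nl_idx)
  {AB}: card=4800; try (B,hash)→1360, (A,merge)→1680, (B,merge)→1720, (A,hash)→1840, (A,nl)→9680, (B,nl)→9720; best=1360 via (B,hash)
  {ACD}: card=480; try (D,hash)→4080, (D,merge)→4950, (A,hash)→5180, (A,merge)→14460, (D,nl)→37440, (A,nl)→122500; best=4080 via (D,hash)
  {ABC}: card=9600; try (B,hash)→2800, (B,merge)→4240, (C,hash)→15160, (B,nl)→20640, (C,nl_idx)→54160, (C,merge)→73560 …(+1); best=2800 via (B,hash)
  {ABCD}: card=19200; try (B,hash)→5680, (B,merge)→9520, (D,hash)→14800, (B,nl)→42480, (D,merge)→148150, (D,nl)→1442800; best=5680 via (B,hash)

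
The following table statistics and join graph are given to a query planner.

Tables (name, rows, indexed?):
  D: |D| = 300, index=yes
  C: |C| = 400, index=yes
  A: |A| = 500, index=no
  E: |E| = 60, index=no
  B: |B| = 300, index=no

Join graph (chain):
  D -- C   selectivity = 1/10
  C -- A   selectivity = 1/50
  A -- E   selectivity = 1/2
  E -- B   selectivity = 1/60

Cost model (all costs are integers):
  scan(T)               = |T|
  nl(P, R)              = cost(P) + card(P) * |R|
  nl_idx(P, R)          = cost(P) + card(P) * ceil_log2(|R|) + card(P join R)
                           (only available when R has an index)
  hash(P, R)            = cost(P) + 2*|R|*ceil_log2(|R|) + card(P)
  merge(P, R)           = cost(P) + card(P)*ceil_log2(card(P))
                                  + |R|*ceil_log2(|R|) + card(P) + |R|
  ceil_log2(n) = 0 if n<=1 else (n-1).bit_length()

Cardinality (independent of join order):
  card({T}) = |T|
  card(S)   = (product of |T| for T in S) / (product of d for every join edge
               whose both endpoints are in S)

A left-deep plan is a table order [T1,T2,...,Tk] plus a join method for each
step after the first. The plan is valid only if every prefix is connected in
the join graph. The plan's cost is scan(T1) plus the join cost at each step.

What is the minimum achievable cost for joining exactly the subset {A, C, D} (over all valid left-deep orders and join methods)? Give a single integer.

17600

Selinger DP over subsets of {A,C,D}:
  {D}: scan cost=300, card=300
  {C}: scan cost=400, card=400
  {A}: scan cost=500, card=500
  {CD}: card=12000; try (D,hash)→6200, (C,merge)→7300, (D,merge)→7400, (C,hash)→7800, (C,nl_idx)→15000, (D,nl_idx)→16000 …(+2); best=6200 via (D,hash)
  {AC}: card=4000; try (C,hash)→8200, (C,nl_idx)→9000, (A,merge)→9400, (C,merge)→9500, (A,hash)→9800, (A,nl)→200400 …(+1); best=8200 via (C,hash)
  {ACD}: card=120000; try (D,hash)→17600, (A,hash)→27200, (D,merge)→63200, (D,nl_idx)→164200, (A,merge)→191200, (D,nl)→1208200 …(+1); best=17600 via (D,hash)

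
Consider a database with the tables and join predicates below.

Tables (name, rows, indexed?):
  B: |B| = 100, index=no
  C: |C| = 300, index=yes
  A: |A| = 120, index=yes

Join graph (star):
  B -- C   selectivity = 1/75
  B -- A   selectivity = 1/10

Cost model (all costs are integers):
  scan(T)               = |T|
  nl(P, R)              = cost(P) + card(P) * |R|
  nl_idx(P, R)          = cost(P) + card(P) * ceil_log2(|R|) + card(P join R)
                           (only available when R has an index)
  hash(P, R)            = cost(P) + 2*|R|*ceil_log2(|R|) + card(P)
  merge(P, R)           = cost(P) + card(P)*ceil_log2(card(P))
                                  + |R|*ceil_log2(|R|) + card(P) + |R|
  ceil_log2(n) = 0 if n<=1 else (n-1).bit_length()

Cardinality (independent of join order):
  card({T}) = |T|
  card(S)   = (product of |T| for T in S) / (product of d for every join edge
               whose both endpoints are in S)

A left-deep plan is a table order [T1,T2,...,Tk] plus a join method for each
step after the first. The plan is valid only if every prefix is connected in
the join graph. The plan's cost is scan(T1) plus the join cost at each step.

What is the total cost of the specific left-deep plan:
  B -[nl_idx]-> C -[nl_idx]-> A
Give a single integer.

step 1: scan B: cost=100, card=100
step 2: join C via nl_idx
    card(P join C) = 100*300/(75) = 400
    cost = 100 + 100*9 + 400 = 1400
step 3: join A via nl_idx
    card(P join A) = 400*120/(10) = 4800
    cost = 1400 + 400*7 + 4800 = 9000

9000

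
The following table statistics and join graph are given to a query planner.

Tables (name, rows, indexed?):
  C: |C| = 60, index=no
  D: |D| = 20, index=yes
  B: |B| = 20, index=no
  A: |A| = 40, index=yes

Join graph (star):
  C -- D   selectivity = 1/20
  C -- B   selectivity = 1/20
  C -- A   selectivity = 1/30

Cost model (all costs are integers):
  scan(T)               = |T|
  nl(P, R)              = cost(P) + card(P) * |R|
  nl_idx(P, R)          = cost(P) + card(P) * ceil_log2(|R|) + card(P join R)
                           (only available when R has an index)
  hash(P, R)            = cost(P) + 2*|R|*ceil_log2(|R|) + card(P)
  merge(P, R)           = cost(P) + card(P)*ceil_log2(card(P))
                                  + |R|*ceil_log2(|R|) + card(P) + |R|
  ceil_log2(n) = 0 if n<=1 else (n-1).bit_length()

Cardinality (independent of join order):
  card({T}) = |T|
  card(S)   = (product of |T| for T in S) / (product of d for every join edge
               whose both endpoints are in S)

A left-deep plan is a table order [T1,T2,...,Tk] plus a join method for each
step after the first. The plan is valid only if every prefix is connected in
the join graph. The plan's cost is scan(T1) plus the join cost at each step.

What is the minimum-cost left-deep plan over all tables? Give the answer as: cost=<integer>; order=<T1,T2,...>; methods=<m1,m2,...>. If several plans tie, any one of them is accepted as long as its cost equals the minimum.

cost=1020; order=C,B,D,A; methods=hash,hash,nl_idx

Selinger DP (subsets sized 1..n):
  {C}: scan cost=60, card=60
  {D}: scan cost=20, card=20
  {B}: scan cost=20, card=20
  {A}: scan cost=40, card=40
  {CD}: card=60; try (D,hash)→320, (D,nl_idx)→420, (C,merge)→560, (D,merge)→600, (C,hash)→760, (C,nl)→1220 …(+1); best=320 via (D,hash)
  {BC}: card=60; try (B,hash)→320, (C,merge)→560, (B,merge)→600, (C,hash)→760, (C,nl)→1220, (B,nl)→1260; best=320 via (B,hash)
  {AC}: card=80; try (A,nl_idx)→500, (A,hash)→600, (C,merge)→740, (A,merge)→760, (C,hash)→800, (C,nl)→2440 …(+1); best=500 via (A,nl_idx)
  {BCD}: card=60; try (D,hash)→580, (B,hash)→580, (D,nl_idx)→680, (D,merge)→860, (B,merge)→860, (D,nl)→1520 …(+1); best=580 via (D,hash)
  {ACD}: card=80; try (A,nl_idx)→760, (D,hash)→780, (A,hash)→860, (D,nl_idx)→980, (A,merge)→1020, (D,merge)→1260 …(+2); best=760 via (A,nl_idx)
  {ABC}: card=80; try (A,nl_idx)→760, (B,hash)→780, (A,hash)→860, (A,merge)→1020, (B,merge)→1260, (B,nl)→2100 …(+1); best=760 via (A,nl_idx)
  {ABCD}: card=80; try (A,nl_idx)→1020, (D,hash)→1040, (B,hash)→1040, (A,hash)→1120, (D,nl_idx)→1240, (A,merge)→1280 …(+5); best=1020 via (A,nl_idx)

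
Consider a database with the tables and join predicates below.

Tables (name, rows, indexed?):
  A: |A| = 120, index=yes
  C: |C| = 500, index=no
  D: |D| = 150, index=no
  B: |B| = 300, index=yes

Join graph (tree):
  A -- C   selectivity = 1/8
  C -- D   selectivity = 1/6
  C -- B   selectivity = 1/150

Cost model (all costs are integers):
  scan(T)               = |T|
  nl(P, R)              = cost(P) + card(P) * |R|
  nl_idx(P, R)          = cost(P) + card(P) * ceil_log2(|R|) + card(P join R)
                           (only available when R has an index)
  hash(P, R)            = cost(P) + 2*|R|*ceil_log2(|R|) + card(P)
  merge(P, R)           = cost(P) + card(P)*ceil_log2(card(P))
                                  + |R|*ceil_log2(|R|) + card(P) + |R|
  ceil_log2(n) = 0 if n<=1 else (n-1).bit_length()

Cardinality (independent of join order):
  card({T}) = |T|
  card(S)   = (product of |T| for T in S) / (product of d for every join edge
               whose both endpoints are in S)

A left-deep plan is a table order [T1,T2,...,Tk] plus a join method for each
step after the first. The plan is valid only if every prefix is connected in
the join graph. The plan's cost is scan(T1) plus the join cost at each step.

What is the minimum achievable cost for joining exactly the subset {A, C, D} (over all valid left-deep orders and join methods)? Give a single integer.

Selinger DP over subsets of {A,C,D}:
  {A}: scan cost=120, card=120
  {C}: scan cost=500, card=500
  {D}: scan cost=150, card=150
  {AC}: card=7500; try (A,hash)→2680, (C,merge)→6080, (A,merge)→6460, (C,hash)→9240, (A,nl_idx)→11500, (C,nl)→60120 …(+1); best=2680 via (A,hash)
  {CD}: card=12500; try (D,hash)→3400, (C,merge)→6500, (D,merge)→6850, (C,hash)→9300, (C,nl)→75150, (D,nl)→75500; best=3400 via (D,hash)
  {ACD}: card=187500; try (D,hash)→12580, (A,hash)→17580, (D,merge)→109030, (A,merge)→191860, (A,nl_idx)→278400, (D,nl)→1127680 …(+1); best=12580 via (D,hash)

12580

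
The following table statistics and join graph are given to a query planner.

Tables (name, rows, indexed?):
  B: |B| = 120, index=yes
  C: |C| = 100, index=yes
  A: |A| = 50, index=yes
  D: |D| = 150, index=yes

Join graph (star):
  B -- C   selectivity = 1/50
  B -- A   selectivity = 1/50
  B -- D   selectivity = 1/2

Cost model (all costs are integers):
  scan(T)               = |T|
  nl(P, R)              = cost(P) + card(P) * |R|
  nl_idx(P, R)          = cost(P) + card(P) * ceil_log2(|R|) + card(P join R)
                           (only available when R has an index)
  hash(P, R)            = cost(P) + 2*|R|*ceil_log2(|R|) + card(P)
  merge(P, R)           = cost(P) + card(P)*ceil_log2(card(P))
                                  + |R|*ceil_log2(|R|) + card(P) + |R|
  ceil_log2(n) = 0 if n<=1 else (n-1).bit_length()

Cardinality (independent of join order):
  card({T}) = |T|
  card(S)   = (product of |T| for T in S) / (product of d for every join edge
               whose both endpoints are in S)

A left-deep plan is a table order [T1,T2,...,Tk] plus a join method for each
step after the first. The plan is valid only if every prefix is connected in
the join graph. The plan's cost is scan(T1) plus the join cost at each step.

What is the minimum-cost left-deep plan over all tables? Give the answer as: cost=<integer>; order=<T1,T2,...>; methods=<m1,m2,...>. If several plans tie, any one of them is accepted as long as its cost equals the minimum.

cost=4240; order=A,B,C,D; methods=nl_idx,nl_idx,hash

Selinger DP (subsets sized 1..n):
  {B}: scan cost=120, card=120
  {C}: scan cost=100, card=100
  {A}: scan cost=50, card=50
  {D}: scan cost=150, card=150
  {BC}: card=240; try (B,nl_idx)→1040, (C,nl_idx)→1200, (C,hash)→1640, (B,merge)→1860, (C,merge)→1880, (B,hash)→1880 …(+2); best=1040 via (B,nl_idx)
  {AB}: card=120; try (B,nl_idx)→520, (A,hash)→840, (A,nl_idx)→960, (B,merge)→1360, (A,merge)→1430, (B,hash)→1780 …(+2); best=520 via (B,nl_idx)
  {BD}: card=9000; try (B,hash)→1980, (D,merge)→2430, (B,merge)→2460, (D,hash)→2640, (D,nl_idx)→10080, (B,nl_idx)→10200 …(+2); best=1980 via (B,hash)
  {ABC}: card=240; try (C,nl_idx)→1600, (A,hash)→1880, (C,hash)→2040, (C,merge)→2280, (A,nl_idx)→2720, (A,merge)→3550 …(+2); best=1600 via (C,nl_idx)
  {BCD}: card=18000; try (D,hash)→3680, (D,merge)→4550, (C,hash)→12380, (D,nl_idx)→20960, (D,nl)→37040, (C,nl_idx)→82980 …(+2); best=3680 via (D,hash)
  {ABD}: card=9000; try (D,merge)→2830, (D,hash)→3040, (D,nl_idx)→10480, (A,hash)→11580, (D,nl)→18520, (A,nl_idx)→64980 …(+2); best=2830 via (D,merge)
  {ABCD}: card=18000; try (D,hash)→4240, (D,merge)→5110, (C,hash)→13230, (D,nl_idx)→21520, (A,hash)→22280, (D,nl)→37600 …(+6); best=4240 via (D,hash)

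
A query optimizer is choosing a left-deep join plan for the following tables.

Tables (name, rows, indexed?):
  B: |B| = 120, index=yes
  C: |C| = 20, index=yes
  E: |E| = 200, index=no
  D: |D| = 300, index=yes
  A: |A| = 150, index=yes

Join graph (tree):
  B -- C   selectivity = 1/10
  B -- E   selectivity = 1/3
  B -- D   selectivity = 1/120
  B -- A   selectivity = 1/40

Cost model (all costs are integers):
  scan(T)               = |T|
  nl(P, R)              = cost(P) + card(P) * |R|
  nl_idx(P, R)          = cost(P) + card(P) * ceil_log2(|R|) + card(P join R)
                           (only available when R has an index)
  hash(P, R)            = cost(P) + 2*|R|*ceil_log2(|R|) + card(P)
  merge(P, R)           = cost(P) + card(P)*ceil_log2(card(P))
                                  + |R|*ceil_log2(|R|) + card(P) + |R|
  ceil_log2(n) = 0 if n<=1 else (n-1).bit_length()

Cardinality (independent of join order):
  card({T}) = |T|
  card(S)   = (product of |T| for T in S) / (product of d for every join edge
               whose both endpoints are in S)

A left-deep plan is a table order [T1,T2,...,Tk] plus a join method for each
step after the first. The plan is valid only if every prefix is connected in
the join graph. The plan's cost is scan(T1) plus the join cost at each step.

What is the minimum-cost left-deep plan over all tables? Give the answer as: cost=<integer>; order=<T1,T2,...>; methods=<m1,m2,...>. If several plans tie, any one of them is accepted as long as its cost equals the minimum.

Selinger DP (subsets sized 1..n):
  {B}: scan cost=120, card=120
  {C}: scan cost=20, card=20
  {E}: scan cost=200, card=200
  {D}: scan cost=300, card=300
  {A}: scan cost=150, card=150
  {BC}: card=240; try (B,nl_idx)→400, (C,hash)→440, (C,nl_idx)→960, (B,merge)→1100, (C,merge)→1200, (B,hash)→1720 …(+2); best=400 via (B,nl_idx)
  {BE}: card=8000; try (B,hash)→2080, (E,merge)→2880, (B,merge)→2960, (E,hash)→3440, (B,nl_idx)→9600, (E,nl)→24120 …(+1); best=2080 via (B,hash)
  {BD}: card=300; try (D,nl_idx)→1500, (B,hash)→2280, (B,nl_idx)→2700, (D,merge)→4080, (B,merge)→4260, (D,hash)→5640 …(+2); best=1500 via (D,nl_idx)
  {AB}: card=450; try (A,nl_idx)→1530, (B,nl_idx)→1650, (B,hash)→1980, (A,merge)→2430, (B,merge)→2460, (A,hash)→2640 …(+2); best=1530 via (A,nl_idx)
  {BCE}: card=16000; try (E,hash)→3840, (E,merge)→4360, (C,hash)→10280, (E,nl)→48400, (C,nl_idx)→58080, (C,merge)→114200 …(+1); best=3840 via (E,hash)
  {BCD}: card=600; try (C,hash)→2000, (D,nl_idx)→3160, (C,nl_idx)→3600, (C,merge)→4620, (D,merge)→5560, (D,hash)→6040 …(+2); best=2000 via (C,hash)
  {ABC}: card=900; try (C,hash)→2180, (A,hash)→3040, (A,nl_idx)→3220, (A,merge)→3910, (C,nl_idx)→4680, (C,merge)→6150 …(+2); best=2180 via (C,hash)
  {BDE}: card=20000; try (E,hash)→5000, (E,merge)→6300, (D,hash)→15480, (E,nl)→61500, (D,nl_idx)→94080, (D,merge)→117080 …(+1); best=5000 via (E,hash)
  {ABE}: card=30000; try (E,hash)→5180, (E,merge)→7830, (A,hash)→12480, (E,nl)→91530, (A,nl_idx)→96080, (A,merge)→115430 …(+1); best=5180 via (E,hash)
  {ABD}: card=1125; try (A,hash)→4200, (A,nl_idx)→5025, (A,merge)→5850, (D,nl_idx)→6705, (D,hash)→7380, (D,merge)→9030 …(+2); best=4200 via (A,hash)
  {BCDE}: card=40000; try (E,hash)→5800, (E,merge)→10400, (C,hash)→25200, (D,hash)→25240, (E,nl)→122000, (C,nl_idx)→145000 …(+5); best=5800 via (E,hash)
  {ABCE}: card=60000; try (E,hash)→6280, (E,merge)→13880, (A,hash)→22240, (C,hash)→35380, (E,nl)→182180, (A,nl_idx)→191840 …(+5); best=6280 via (E,hash)
  {ABCD}: card=2250; try (A,hash)→5000, (C,hash)→5525, (D,hash)→8480, (A,nl_idx)→9050, (A,merge)→9950, (C,nl_idx)→12075 …(+6); best=5000 via (A,hash)
  {ABDE}: card=75000; try (E,hash)→8525, (E,merge)→19500, (A,hash)→27400, (D,hash)→40580, (E,nl)→229200, (A,nl_idx)→240000 …(+5); best=8525 via (E,hash)
  {ABCDE}: card=150000; try (E,hash)→10450, (E,merge)→36050, (A,hash)→48200, (D,hash)→71680, (C,hash)→83725, (E,nl)→455000 …(+9); best=10450 via (E,hash)

cost=10450; order=B,D,C,A,E; methods=nl_idx,hash,hash,hash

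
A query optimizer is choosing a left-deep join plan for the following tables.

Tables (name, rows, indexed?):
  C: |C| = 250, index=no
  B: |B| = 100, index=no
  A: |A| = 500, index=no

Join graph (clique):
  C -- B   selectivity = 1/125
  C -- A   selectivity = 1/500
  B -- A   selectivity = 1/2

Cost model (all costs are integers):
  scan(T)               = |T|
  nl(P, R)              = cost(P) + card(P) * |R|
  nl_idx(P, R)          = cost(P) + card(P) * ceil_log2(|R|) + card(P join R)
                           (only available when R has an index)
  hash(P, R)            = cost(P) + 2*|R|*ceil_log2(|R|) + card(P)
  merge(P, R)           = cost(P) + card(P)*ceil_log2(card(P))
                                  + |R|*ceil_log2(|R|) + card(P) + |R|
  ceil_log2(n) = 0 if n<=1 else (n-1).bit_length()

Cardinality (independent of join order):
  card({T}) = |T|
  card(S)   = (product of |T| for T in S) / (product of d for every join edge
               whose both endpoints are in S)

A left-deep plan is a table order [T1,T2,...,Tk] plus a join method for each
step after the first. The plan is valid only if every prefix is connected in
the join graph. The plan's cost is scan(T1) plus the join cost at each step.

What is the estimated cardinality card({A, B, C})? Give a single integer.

100

Tables in S: A(500), B(100), C(250)
Edges inside S: C-B(d=125), C-A(d=500), B-A(d=2)
numerator = 500 * 100 * 250 = 12500000
denominator = 125 * 500 * 2 = 125000
card(S) = 12500000 / 125000 = 100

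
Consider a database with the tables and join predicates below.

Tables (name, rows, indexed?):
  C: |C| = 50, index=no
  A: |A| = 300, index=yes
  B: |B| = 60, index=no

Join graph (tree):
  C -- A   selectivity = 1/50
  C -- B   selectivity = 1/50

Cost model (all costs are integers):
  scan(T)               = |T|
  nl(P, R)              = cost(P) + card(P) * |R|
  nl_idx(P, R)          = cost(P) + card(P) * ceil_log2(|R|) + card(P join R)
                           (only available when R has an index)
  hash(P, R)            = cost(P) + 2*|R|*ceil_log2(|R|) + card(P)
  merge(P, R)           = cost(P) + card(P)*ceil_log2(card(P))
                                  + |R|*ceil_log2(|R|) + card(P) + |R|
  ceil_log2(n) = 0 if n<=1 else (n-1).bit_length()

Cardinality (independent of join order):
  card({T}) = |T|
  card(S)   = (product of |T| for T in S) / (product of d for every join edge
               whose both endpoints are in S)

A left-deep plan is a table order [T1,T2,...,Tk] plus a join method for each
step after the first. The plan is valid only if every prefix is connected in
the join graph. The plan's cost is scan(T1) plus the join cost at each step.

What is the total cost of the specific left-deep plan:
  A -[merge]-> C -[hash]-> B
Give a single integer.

step 1: scan A: cost=300, card=300
step 2: join C via merge
    card(P join C) = 300*50/(50) = 300
    cost = 300 + 300*9 + 50*6 + 300 + 50 = 3650
step 3: join B via hash
    card(P join B) = 300*60/(50) = 360
    cost = 3650 + 2*60*6 + 300 = 4670

4670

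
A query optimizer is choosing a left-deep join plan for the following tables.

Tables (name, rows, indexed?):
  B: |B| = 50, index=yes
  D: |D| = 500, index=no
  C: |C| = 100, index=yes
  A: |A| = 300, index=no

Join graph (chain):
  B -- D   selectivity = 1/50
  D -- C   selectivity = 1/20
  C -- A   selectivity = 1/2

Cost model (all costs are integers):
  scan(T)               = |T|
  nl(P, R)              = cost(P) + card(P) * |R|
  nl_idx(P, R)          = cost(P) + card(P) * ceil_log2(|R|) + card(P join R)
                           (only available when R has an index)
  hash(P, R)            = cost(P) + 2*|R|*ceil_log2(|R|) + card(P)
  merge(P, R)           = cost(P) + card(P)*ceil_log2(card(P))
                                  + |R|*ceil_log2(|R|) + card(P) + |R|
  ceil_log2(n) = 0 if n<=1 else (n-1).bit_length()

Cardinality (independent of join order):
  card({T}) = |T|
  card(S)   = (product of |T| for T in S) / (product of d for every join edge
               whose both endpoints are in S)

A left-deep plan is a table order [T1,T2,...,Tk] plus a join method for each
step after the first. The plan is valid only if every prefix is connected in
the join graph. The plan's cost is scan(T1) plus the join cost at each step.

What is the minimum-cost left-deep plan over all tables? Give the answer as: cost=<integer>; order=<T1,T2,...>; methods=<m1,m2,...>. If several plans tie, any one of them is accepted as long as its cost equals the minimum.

Selinger DP (subsets sized 1..n):
  {B}: scan cost=50, card=50
  {D}: scan cost=500, card=500
  {C}: scan cost=100, card=100
  {A}: scan cost=300, card=300
  {BD}: card=500; try (B,hash)→1600, (B,nl_idx)→4000, (D,merge)→5400, (B,merge)→5850, (D,hash)→9100, (D,nl)→25050 …(+1); best=1600 via (B,hash)
  {CD}: card=2500; try (C,hash)→2400, (D,merge)→5900, (C,merge)→6300, (C,nl_idx)→6500, (D,hash)→9200, (D,nl)→50100 …(+1); best=2400 via (C,hash)
  {AC}: card=15000; try (C,hash)→2000, (A,merge)→3900, (C,merge)→4100, (A,hash)→5600, (C,nl_idx)→17400, (A,nl)→30100 …(+1); best=2000 via (C,hash)
  {BCD}: card=2500; try (C,hash)→3500, (B,hash)→5500, (C,merge)→7400, (C,nl_idx)→7600, (B,nl_idx)→19900, (B,merge)→35250 …(+2); best=3500 via (C,hash)
  {ACD}: card=375000; try (A,hash)→10300, (D,hash)→26000, (A,merge)→37900, (D,merge)→232000, (A,nl)→752400, (D,nl)→7502000; best=10300 via (A,hash)
  {ABCD}: card=375000; try (A,hash)→11400, (A,merge)→39000, (B,hash)→385900, (A,nl)→753500, (B,nl_idx)→2635300, (B,merge)→7510650 …(+1); best=11400 via (A,hash)

cost=11400; order=D,B,C,A; methods=hash,hash,hash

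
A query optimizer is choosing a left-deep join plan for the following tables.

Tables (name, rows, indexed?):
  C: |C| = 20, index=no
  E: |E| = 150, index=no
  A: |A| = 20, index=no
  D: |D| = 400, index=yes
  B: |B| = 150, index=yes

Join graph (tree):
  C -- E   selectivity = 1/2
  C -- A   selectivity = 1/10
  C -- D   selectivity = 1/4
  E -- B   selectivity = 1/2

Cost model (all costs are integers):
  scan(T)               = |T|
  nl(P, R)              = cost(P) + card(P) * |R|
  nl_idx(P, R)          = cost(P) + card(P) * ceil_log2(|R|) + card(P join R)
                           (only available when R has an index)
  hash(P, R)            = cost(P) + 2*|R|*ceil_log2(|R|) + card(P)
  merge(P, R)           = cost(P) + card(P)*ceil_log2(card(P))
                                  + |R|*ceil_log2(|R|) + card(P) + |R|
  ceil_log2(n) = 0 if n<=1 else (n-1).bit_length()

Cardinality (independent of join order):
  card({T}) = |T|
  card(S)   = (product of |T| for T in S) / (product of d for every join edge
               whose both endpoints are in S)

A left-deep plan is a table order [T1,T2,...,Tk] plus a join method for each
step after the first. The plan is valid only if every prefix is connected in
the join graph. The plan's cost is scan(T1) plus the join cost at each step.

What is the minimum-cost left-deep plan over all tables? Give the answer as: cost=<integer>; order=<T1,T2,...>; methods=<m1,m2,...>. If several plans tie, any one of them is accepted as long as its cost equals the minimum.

cost=239470; order=A,C,E,B,D; methods=hash,merge,hash,hash

Selinger DP (subsets sized 1..n):
  {C}: scan cost=20, card=20
  {E}: scan cost=150, card=150
  {A}: scan cost=20, card=20
  {D}: scan cost=400, card=400
  {B}: scan cost=150, card=150
  {CE}: card=1500; try (C,hash)→500, (E,merge)→1490, (C,merge)→1620, (E,hash)→2440, (E,nl)→3020, (C,nl)→3150; best=500 via (C,hash)
  {AC}: card=40; try (C,hash)→240, (A,hash)→240, (C,merge)→260, (A,merge)→260, (C,nl)→420, (A,nl)→420; best=240 via (C,hash)
  {CD}: card=2000; try (C,hash)→1000, (D,nl_idx)→2200, (D,merge)→4140, (C,merge)→4520, (D,hash)→7240, (D,nl)→8020 …(+1); best=1000 via (C,hash)
  {BE}: card=11250; try (E,hash)→2700, (B,hash)→2700, (E,merge)→2850, (B,merge)→2850, (B,nl_idx)→12600, (E,nl)→22650 …(+1); best=2700 via (E,hash)
  {ACE}: card=3000; try (E,merge)→1870, (A,hash)→2200, (E,hash)→2680, (E,nl)→6240, (A,merge)→18620, (A,nl)→30500; best=1870 via (E,merge)
  {CDE}: card=150000; try (E,hash)→5400, (D,hash)→9200, (D,merge)→22500, (E,merge)→26350, (D,nl_idx)→164000, (E,nl)→301000 …(+1); best=5400 via (E,hash)
  {BCE}: card=112500; try (B,hash)→4400, (C,hash)→14150, (B,merge)→19850, (B,nl_idx)→125000, (C,merge)→171570, (B,nl)→225500 …(+1); best=4400 via (B,hash)
  {ACD}: card=4000; try (A,hash)→3200, (D,merge)→4520, (D,nl_idx)→4600, (D,hash)→7480, (D,nl)→16240, (A,merge)→25120 …(+1); best=3200 via (A,hash)
  {ACDE}: card=300000; try (E,hash)→9600, (D,hash)→12070, (D,merge)→44870, (E,merge)→56550, (A,hash)→155600, (D,nl_idx)→328870 …(+4); best=9600 via (E,hash)
  {ABCE}: card=225000; try (B,hash)→7270, (B,merge)→42220, (A,hash)→117100, (B,nl_idx)→250870, (B,nl)→451870, (A,merge)→2029520 …(+1); best=7270 via (B,hash)
  {BCDE}: card=11250000; try (D,hash)→124100, (B,hash)→157800, (D,merge)→2033400, (B,merge)→2856750, (D,nl_idx)→12266900, (B,nl_idx)→12455400 …(+2); best=124100 via (D,hash)
  {ABCDE}: card=22500000; try (D,hash)→239470, (B,hash)→312000, (D,merge)→4286270, (B,merge)→6010950, (A,hash)→11374300, (D,nl_idx)→24532270 …(+5); best=239470 via (D,hash)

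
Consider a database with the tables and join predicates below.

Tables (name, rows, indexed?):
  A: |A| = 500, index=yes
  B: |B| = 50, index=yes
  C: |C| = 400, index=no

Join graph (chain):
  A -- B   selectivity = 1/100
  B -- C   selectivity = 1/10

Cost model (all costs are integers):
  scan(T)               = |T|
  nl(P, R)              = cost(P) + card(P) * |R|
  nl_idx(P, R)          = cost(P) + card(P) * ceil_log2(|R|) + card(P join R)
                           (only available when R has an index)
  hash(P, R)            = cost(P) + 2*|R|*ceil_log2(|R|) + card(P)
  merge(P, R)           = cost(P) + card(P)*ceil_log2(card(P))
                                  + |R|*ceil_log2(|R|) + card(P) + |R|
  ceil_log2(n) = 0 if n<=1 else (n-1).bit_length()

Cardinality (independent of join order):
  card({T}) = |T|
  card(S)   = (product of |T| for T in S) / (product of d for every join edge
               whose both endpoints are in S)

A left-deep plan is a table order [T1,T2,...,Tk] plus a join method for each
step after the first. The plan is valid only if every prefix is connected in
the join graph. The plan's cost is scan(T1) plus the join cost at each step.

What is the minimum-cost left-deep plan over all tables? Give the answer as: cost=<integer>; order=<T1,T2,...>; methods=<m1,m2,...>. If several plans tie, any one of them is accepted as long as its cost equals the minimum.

Selinger DP (subsets sized 1..n):
  {A}: scan cost=500, card=500
  {B}: scan cost=50, card=50
  {C}: scan cost=400, card=400
  {AB}: card=250; try (A,nl_idx)→750, (B,hash)→1600, (B,nl_idx)→3750, (A,merge)→5400, (B,merge)→5850, (A,hash)→9100 …(+2); best=750 via (A,nl_idx)
  {BC}: card=2000; try (B,hash)→1400, (C,merge)→4400, (B,merge)→4750, (B,nl_idx)→4800, (C,hash)→7300, (C,nl)→20050 …(+1); best=1400 via (B,hash)
  {ABC}: card=10000; try (C,merge)→7000, (C,hash)→8200, (A,hash)→12400, (A,nl_idx)→29400, (A,merge)→30400, (C,nl)→100750 …(+1); best=7000 via (C,merge)

cost=7000; order=B,A,C; methods=nl_idx,merge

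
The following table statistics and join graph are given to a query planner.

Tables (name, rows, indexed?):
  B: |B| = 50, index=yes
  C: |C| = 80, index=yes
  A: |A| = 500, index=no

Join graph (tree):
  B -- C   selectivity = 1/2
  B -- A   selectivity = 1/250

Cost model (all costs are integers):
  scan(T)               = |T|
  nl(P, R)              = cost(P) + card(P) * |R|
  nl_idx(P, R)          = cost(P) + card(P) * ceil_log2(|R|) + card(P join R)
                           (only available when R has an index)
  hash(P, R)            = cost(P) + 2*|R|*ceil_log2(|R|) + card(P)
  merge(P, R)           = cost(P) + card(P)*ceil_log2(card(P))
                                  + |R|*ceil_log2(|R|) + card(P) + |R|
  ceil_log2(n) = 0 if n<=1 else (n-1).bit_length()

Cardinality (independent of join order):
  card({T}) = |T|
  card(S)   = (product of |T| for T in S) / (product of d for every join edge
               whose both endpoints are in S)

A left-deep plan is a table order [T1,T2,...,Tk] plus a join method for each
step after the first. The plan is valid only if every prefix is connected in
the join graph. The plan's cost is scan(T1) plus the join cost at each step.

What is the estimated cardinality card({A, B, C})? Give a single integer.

Tables in S: A(500), B(50), C(80)
Edges inside S: B-C(d=2), B-A(d=250)
numerator = 500 * 50 * 80 = 2000000
denominator = 2 * 250 = 500
card(S) = 2000000 / 500 = 4000

4000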